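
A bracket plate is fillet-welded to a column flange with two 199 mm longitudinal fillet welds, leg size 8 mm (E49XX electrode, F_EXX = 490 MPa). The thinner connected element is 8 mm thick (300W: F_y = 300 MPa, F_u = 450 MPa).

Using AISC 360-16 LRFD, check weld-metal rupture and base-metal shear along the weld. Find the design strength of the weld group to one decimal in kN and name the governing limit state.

Weld metal: throat = 0.707×8 = 5.656 mm, L = 2×199 = 398 mm. φR_n = 0.75 × 0.6 × 490 × 5.656 × 398 = 496.4 kN.
Base metal shear (8 mm plate): yield φR_n = 1.0×0.6×300×8×398 = 573.1 kN; rupture φR_n = 0.75×0.6×450×8×398 = 644.8 kN; take 573.1 kN (yield).
Governing: min(496.4, 573.1) = 496.4 kN → weld metal.

496.4 kN (weld metal governs)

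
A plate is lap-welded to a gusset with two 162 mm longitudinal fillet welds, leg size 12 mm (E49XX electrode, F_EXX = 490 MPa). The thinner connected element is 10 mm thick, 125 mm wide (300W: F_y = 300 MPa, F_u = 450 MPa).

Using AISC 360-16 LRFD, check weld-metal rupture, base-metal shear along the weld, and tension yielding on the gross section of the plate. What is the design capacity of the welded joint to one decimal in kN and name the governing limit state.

337.5 kN (gross-section yield governs)

Weld metal: throat = 0.707×12 = 8.484 mm, L = 2×162 = 324 mm. φR_n = 0.75 × 0.6 × 490 × 8.484 × 324 = 606.1 kN.
Base metal shear (10 mm plate): yield φR_n = 1.0×0.6×300×10×324 = 583.2 kN; rupture φR_n = 0.75×0.6×450×10×324 = 656.1 kN; take 583.2 kN (yield).
Tension yield (gross): A_g = 125×10 = 1250 mm². φR_n = 0.90 × 300 × 1250 = 337.5 kN.
Governing: min(606.1, 583.2, 337.5) = 337.5 kN → gross-section yield.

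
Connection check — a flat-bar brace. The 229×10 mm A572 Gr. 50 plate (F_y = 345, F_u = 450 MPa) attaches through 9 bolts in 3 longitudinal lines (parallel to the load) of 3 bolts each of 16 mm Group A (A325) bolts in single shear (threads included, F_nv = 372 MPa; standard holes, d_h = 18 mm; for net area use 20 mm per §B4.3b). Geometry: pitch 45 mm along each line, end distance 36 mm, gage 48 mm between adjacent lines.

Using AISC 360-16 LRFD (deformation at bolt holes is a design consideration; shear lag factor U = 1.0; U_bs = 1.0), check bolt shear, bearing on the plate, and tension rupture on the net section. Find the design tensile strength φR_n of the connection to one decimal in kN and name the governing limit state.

Bolt shear: A_b = π(16)²/4 = 201.06 mm². φR_n = 0.75 × 372 × 201.06 × 9 × 1 = 504.9 kN.
Bearing (10 mm plate, F_u = 450 MPa): end bolts L_c = 36 − 18/2 = 27, R_n = min(1.2×27×10×450, 2.4×16×10×450) = 145.8 kN/bolt; interior L_c = 45 − 18 = 27, R_n = 145.8 kN/bolt. φR_n = 0.75 × (3×145.8 + 6×145.8) = 984.2 kN.
Tension rupture (net): A_n = (229 − 3×20)×10 = 1690 mm² (U = 1.0, A_e = A_n). φR_n = 0.75 × 450 × 1690 = 570.4 kN.
Governing: min(504.9, 984.2, 570.4) = 504.9 kN → bolt shear.

504.9 kN (bolt shear governs)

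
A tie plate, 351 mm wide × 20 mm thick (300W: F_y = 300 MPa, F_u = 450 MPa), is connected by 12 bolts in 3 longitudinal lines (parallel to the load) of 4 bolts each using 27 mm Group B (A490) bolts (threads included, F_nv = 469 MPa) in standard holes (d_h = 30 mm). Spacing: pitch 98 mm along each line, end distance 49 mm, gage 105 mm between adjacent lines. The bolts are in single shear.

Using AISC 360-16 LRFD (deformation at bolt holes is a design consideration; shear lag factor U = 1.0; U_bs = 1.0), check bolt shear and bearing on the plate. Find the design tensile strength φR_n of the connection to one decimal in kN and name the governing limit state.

2416.8 kN (bolt shear governs)

Bolt shear: A_b = π(27)²/4 = 572.56 mm². φR_n = 0.75 × 469 × 572.56 × 12 × 1 = 2416.8 kN.
Bearing (20 mm plate, F_u = 450 MPa): end bolts L_c = 49 − 30/2 = 34, R_n = min(1.2×34×20×450, 2.4×27×20×450) = 367.2 kN/bolt; interior L_c = 98 − 30 = 68, R_n = 583.2 kN/bolt. φR_n = 0.75 × (3×367.2 + 9×583.2) = 4762.8 kN.
Governing: min(2416.8, 4762.8) = 2416.8 kN → bolt shear.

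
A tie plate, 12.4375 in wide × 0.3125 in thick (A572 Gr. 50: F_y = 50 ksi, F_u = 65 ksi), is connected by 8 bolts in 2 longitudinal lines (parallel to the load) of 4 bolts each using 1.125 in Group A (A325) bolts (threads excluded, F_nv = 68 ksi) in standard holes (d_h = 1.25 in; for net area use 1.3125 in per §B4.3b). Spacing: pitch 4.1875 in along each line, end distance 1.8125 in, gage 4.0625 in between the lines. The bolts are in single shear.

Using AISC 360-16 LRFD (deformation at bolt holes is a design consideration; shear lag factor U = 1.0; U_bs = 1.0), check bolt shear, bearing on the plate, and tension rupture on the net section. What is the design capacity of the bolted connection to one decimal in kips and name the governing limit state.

Bolt shear: A_b = π(1.125)²/4 = 0.99402 in². φR_n = 0.75 × 68 × 0.99402 × 8 × 1 = 405.6 kips.
Bearing (0.3125 in plate, F_u = 65 ksi): end bolts L_c = 1.8125 − 1.25/2 = 1.1875, R_n = min(1.2×1.1875×0.3125×65, 2.4×1.125×0.3125×65) = 28.945 kips/bolt; interior L_c = 4.1875 − 1.25 = 2.9375, R_n = 54.844 kips/bolt. φR_n = 0.75 × (2×28.945 + 6×54.844) = 290.2 kips.
Tension rupture (net): A_n = (12.4375 − 2×1.3125)×0.3125 = 3.0664 in² (U = 1.0, A_e = A_n). φR_n = 0.75 × 65 × 3.0664 = 149.5 kips.
Governing: min(405.6, 290.2, 149.5) = 149.5 kips → net-section rupture.

149.5 kips (net-section rupture governs)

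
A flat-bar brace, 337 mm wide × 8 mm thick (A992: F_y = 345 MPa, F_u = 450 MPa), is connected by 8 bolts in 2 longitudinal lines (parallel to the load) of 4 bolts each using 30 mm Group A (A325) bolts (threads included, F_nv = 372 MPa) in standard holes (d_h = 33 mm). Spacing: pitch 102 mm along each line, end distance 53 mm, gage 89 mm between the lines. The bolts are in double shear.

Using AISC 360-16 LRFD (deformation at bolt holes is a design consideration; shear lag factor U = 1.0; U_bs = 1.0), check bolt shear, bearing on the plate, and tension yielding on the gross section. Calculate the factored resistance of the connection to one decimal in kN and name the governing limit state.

837.1 kN (gross-section yield governs)

Bolt shear: A_b = π(30)²/4 = 706.86 mm². φR_n = 0.75 × 372 × 706.86 × 8 × 2 = 3155.4 kN.
Bearing (8 mm plate, F_u = 450 MPa): end bolts L_c = 53 − 33/2 = 36.5, R_n = min(1.2×36.5×8×450, 2.4×30×8×450) = 157.68 kN/bolt; interior L_c = 102 − 33 = 69, R_n = 259.2 kN/bolt. φR_n = 0.75 × (2×157.68 + 6×259.2) = 1402.9 kN.
Tension yield (gross): A_g = 337×8 = 2696 mm². φR_n = 0.90 × 345 × 2696 = 837.1 kN.
Governing: min(3155.4, 1402.9, 837.1) = 837.1 kN → gross-section yield.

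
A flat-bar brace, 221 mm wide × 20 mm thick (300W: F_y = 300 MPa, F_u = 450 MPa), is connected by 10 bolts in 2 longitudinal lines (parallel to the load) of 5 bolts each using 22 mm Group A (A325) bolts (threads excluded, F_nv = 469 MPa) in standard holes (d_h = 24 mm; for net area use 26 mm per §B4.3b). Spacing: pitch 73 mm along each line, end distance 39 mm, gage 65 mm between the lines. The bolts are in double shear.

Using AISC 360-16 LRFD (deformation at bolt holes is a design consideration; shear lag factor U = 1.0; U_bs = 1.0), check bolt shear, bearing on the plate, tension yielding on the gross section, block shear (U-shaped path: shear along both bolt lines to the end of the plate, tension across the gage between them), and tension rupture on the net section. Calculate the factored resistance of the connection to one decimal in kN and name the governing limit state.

1140.8 kN (net-section rupture governs)

Bolt shear: A_b = π(22)²/4 = 380.13 mm². φR_n = 0.75 × 469 × 380.13 × 10 × 2 = 2674.2 kN.
Bearing (20 mm plate, F_u = 450 MPa): end bolts L_c = 39 − 24/2 = 27, R_n = min(1.2×27×20×450, 2.4×22×20×450) = 291.6 kN/bolt; interior L_c = 73 − 24 = 49, R_n = 475.2 kN/bolt. φR_n = 0.75 × (2×291.6 + 8×475.2) = 3288.6 kN.
Tension yield (gross): A_g = 221×20 = 4420 mm². φR_n = 0.90 × 300 × 4420 = 1193.4 kN.
Block shear: shear path 2×[39+4×73] = 2×331 mm, A_gv = 13240, A_nv = 2×(331 − 4.5×26)×20 = 8560 mm²; tension across gage: (65 − 1×26)×20 = 780 mm². R_n = min(0.6×450×8560, 0.6×300×13240) + 1.0×450×780 = min(2311.2, 2383.2) + 351 = 2662.2 kN. φR_n = 0.75 × 2662.2 = 1996.7 kN.
Tension rupture (net): A_n = (221 − 2×26)×20 = 3380 mm² (U = 1.0, A_e = A_n). φR_n = 0.75 × 450 × 3380 = 1140.8 kN.
Governing: min(2674.2, 3288.6, 1193.4, 1996.7, 1140.8) = 1140.8 kN → net-section rupture.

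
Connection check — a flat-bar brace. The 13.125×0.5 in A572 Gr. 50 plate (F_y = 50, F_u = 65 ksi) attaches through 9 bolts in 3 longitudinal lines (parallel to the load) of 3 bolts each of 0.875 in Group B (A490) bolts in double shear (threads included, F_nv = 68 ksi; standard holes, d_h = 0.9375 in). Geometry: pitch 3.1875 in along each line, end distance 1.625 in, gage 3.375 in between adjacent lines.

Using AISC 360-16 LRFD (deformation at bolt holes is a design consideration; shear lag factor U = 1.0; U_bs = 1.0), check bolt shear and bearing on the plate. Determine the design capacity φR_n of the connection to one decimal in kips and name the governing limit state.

408.6 kips (bearing governs)

Bolt shear: A_b = π(0.875)²/4 = 0.60132 in². φR_n = 0.75 × 68 × 0.60132 × 9 × 2 = 552.0 kips.
Bearing (0.5 in plate, F_u = 65 ksi): end bolts L_c = 1.625 − 0.9375/2 = 1.15625, R_n = min(1.2×1.15625×0.5×65, 2.4×0.875×0.5×65) = 45.094 kips/bolt; interior L_c = 3.1875 − 0.9375 = 2.25, R_n = 68.25 kips/bolt. φR_n = 0.75 × (3×45.094 + 6×68.25) = 408.6 kips.
Governing: min(552.0, 408.6) = 408.6 kips → bearing.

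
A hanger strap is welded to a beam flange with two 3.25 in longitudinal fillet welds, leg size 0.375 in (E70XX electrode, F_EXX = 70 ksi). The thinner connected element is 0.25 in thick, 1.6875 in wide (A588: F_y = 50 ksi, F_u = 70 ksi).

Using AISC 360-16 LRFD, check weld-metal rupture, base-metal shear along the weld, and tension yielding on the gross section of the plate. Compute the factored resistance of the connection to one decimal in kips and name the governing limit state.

Weld metal: throat = 0.707×0.375 = 0.26513 in, L = 2×3.25 = 6.5 in. φR_n = 0.75 × 0.6 × 70 × 0.26513 × 6.5 = 54.3 kips.
Base metal shear (0.25 in plate): yield φR_n = 1.0×0.6×50×0.25×6.5 = 48.8 kips; rupture φR_n = 0.75×0.6×70×0.25×6.5 = 51.2 kips; take 48.8 kips (yield).
Tension yield (gross): A_g = 1.6875×0.25 = 0.42188 in². φR_n = 0.90 × 50 × 0.42188 = 19.0 kips.
Governing: min(54.3, 48.8, 19.0) = 19.0 kips → gross-section yield.

19.0 kips (gross-section yield governs)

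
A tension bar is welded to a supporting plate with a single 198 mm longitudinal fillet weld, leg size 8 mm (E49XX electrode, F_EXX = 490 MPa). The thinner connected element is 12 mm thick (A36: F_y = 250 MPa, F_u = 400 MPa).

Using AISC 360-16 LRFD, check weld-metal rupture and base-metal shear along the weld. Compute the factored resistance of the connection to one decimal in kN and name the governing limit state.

Weld metal: throat = 0.707×8 = 5.656 mm, L = 198 mm. φR_n = 0.75 × 0.6 × 490 × 5.656 × 198 = 246.9 kN.
Base metal shear (12 mm plate): yield φR_n = 1.0×0.6×250×12×198 = 356.4 kN; rupture φR_n = 0.75×0.6×400×12×198 = 427.7 kN; take 356.4 kN (yield).
Governing: min(246.9, 356.4) = 246.9 kN → weld metal.

246.9 kN (weld metal governs)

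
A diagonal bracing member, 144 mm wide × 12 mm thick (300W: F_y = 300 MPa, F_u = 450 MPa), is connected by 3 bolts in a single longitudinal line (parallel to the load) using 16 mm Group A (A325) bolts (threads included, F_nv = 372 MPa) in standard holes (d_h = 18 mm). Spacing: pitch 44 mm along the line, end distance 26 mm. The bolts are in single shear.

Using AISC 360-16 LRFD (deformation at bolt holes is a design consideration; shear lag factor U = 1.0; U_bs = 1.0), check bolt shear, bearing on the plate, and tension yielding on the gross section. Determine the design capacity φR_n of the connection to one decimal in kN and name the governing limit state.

168.3 kN (bolt shear governs)

Bolt shear: A_b = π(16)²/4 = 201.06 mm². φR_n = 0.75 × 372 × 201.06 × 3 × 1 = 168.3 kN.
Bearing (12 mm plate, F_u = 450 MPa): end bolts L_c = 26 − 18/2 = 17, R_n = min(1.2×17×12×450, 2.4×16×12×450) = 110.16 kN/bolt; interior L_c = 44 − 18 = 26, R_n = 168.48 kN/bolt. φR_n = 0.75 × (1×110.16 + 2×168.48) = 335.3 kN.
Tension yield (gross): A_g = 144×12 = 1728 mm². φR_n = 0.90 × 300 × 1728 = 466.6 kN.
Governing: min(168.3, 335.3, 466.6) = 168.3 kN → bolt shear.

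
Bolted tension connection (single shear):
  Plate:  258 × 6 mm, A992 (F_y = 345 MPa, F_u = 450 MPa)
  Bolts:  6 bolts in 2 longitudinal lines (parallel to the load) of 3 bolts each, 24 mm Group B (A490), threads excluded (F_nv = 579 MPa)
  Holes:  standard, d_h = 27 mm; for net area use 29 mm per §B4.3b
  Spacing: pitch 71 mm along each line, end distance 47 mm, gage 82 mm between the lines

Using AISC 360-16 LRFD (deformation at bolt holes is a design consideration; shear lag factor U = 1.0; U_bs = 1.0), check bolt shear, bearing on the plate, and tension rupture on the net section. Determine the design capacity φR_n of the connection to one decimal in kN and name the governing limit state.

405.0 kN (net-section rupture governs)

Bolt shear: A_b = π(24)²/4 = 452.39 mm². φR_n = 0.75 × 579 × 452.39 × 6 × 1 = 1178.7 kN.
Bearing (6 mm plate, F_u = 450 MPa): end bolts L_c = 47 − 27/2 = 33.5, R_n = min(1.2×33.5×6×450, 2.4×24×6×450) = 108.54 kN/bolt; interior L_c = 71 − 27 = 44, R_n = 142.56 kN/bolt. φR_n = 0.75 × (2×108.54 + 4×142.56) = 590.5 kN.
Tension rupture (net): A_n = (258 − 2×29)×6 = 1200 mm² (U = 1.0, A_e = A_n). φR_n = 0.75 × 450 × 1200 = 405.0 kN.
Governing: min(1178.7, 590.5, 405.0) = 405.0 kN → net-section rupture.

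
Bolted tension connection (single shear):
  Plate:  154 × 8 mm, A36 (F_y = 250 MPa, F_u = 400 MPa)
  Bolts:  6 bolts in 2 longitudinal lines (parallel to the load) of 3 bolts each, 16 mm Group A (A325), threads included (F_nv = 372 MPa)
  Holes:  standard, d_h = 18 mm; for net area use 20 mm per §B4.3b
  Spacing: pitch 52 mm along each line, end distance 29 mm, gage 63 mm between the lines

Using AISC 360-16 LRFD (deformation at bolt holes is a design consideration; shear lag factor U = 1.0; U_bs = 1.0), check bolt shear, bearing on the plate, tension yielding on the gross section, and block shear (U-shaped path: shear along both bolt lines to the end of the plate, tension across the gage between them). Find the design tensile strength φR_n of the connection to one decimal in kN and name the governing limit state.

Bolt shear: A_b = π(16)²/4 = 201.06 mm². φR_n = 0.75 × 372 × 201.06 × 6 × 1 = 336.6 kN.
Bearing (8 mm plate, F_u = 400 MPa): end bolts L_c = 29 − 18/2 = 20, R_n = min(1.2×20×8×400, 2.4×16×8×400) = 76.8 kN/bolt; interior L_c = 52 − 18 = 34, R_n = 122.88 kN/bolt. φR_n = 0.75 × (2×76.8 + 4×122.88) = 483.8 kN.
Tension yield (gross): A_g = 154×8 = 1232 mm². φR_n = 0.90 × 250 × 1232 = 277.2 kN.
Block shear: shear path 2×[29+2×52] = 2×133 mm, A_gv = 2128, A_nv = 2×(133 − 2.5×20)×8 = 1328 mm²; tension across gage: (63 − 1×20)×8 = 344 mm². R_n = min(0.6×400×1328, 0.6×250×2128) + 1.0×400×344 = min(318.72, 319.2) + 137.6 = 456.32 kN. φR_n = 0.75 × 456.32 = 342.2 kN.
Governing: min(336.6, 483.8, 277.2, 342.2) = 277.2 kN → gross-section yield.

277.2 kN (gross-section yield governs)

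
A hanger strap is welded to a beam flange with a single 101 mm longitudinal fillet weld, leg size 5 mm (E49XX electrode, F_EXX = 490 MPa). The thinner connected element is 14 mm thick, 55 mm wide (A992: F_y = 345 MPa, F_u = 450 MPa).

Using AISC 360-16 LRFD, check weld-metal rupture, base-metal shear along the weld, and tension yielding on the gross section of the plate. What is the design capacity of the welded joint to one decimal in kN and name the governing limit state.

78.7 kN (weld metal governs)

Weld metal: throat = 0.707×5 = 3.535 mm, L = 101 mm. φR_n = 0.75 × 0.6 × 490 × 3.535 × 101 = 78.7 kN.
Base metal shear (14 mm plate): yield φR_n = 1.0×0.6×345×14×101 = 292.7 kN; rupture φR_n = 0.75×0.6×450×14×101 = 286.3 kN; take 286.3 kN (rupture).
Tension yield (gross): A_g = 55×14 = 770 mm². φR_n = 0.90 × 345 × 770 = 239.1 kN.
Governing: min(78.7, 286.3, 239.1) = 78.7 kN → weld metal.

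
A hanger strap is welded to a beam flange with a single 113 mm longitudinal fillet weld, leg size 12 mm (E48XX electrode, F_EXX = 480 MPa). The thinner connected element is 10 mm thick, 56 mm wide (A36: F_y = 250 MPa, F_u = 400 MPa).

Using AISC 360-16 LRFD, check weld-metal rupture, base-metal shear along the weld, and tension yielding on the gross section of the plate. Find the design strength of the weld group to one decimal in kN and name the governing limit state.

Weld metal: throat = 0.707×12 = 8.484 mm, L = 113 mm. φR_n = 0.75 × 0.6 × 480 × 8.484 × 113 = 207.1 kN.
Base metal shear (10 mm plate): yield φR_n = 1.0×0.6×250×10×113 = 169.5 kN; rupture φR_n = 0.75×0.6×400×10×113 = 203.4 kN; take 169.5 kN (yield).
Tension yield (gross): A_g = 56×10 = 560 mm². φR_n = 0.90 × 250 × 560 = 126.0 kN.
Governing: min(207.1, 169.5, 126.0) = 126.0 kN → gross-section yield.

126.0 kN (gross-section yield governs)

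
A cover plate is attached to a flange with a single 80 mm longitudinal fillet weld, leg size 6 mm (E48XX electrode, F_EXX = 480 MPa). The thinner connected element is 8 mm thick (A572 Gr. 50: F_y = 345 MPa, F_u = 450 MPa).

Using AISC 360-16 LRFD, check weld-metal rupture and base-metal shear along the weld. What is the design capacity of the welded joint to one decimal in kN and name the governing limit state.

73.3 kN (weld metal governs)

Weld metal: throat = 0.707×6 = 4.242 mm, L = 80 mm. φR_n = 0.75 × 0.6 × 480 × 4.242 × 80 = 73.3 kN.
Base metal shear (8 mm plate): yield φR_n = 1.0×0.6×345×8×80 = 132.5 kN; rupture φR_n = 0.75×0.6×450×8×80 = 129.6 kN; take 129.6 kN (rupture).
Governing: min(73.3, 129.6) = 73.3 kN → weld metal.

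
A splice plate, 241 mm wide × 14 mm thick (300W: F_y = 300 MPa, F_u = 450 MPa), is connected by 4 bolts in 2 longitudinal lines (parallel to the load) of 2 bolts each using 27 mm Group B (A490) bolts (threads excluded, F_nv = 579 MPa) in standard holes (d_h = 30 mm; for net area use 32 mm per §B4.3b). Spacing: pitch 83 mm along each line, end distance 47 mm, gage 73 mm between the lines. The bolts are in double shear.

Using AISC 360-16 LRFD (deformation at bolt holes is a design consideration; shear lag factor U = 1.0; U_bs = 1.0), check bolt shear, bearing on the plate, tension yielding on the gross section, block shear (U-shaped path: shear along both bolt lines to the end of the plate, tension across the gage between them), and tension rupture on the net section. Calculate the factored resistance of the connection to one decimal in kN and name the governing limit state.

658.7 kN (block shear governs)

Bolt shear: A_b = π(27)²/4 = 572.56 mm². φR_n = 0.75 × 579 × 572.56 × 4 × 2 = 1989.1 kN.
Bearing (14 mm plate, F_u = 450 MPa): end bolts L_c = 47 − 30/2 = 32, R_n = min(1.2×32×14×450, 2.4×27×14×450) = 241.92 kN/bolt; interior L_c = 83 − 30 = 53, R_n = 400.68 kN/bolt. φR_n = 0.75 × (2×241.92 + 2×400.68) = 963.9 kN.
Tension yield (gross): A_g = 241×14 = 3374 mm². φR_n = 0.90 × 300 × 3374 = 911.0 kN.
Block shear: shear path 2×[47+1×83] = 2×130 mm, A_gv = 3640, A_nv = 2×(130 − 1.5×32)×14 = 2296 mm²; tension across gage: (73 − 1×32)×14 = 574 mm². R_n = min(0.6×450×2296, 0.6×300×3640) + 1.0×450×574 = min(619.92, 655.2) + 258.3 = 878.22 kN. φR_n = 0.75 × 878.22 = 658.7 kN.
Tension rupture (net): A_n = (241 − 2×32)×14 = 2478 mm² (U = 1.0, A_e = A_n). φR_n = 0.75 × 450 × 2478 = 836.3 kN.
Governing: min(1989.1, 963.9, 911.0, 658.7, 836.3) = 658.7 kN → block shear.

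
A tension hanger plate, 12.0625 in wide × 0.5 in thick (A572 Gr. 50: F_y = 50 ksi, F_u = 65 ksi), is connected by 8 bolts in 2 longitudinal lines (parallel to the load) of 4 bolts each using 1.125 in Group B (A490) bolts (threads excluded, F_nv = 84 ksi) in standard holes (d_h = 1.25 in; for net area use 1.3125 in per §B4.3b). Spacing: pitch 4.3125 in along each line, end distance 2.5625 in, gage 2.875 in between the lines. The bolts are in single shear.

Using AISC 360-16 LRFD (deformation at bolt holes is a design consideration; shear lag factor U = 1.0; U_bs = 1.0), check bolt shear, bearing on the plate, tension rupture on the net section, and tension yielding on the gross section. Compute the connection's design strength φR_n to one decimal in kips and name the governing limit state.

230.0 kips (net-section rupture governs)

Bolt shear: A_b = π(1.125)²/4 = 0.99402 in². φR_n = 0.75 × 84 × 0.99402 × 8 × 1 = 501.0 kips.
Bearing (0.5 in plate, F_u = 65 ksi): end bolts L_c = 2.5625 − 1.25/2 = 1.9375, R_n = min(1.2×1.9375×0.5×65, 2.4×1.125×0.5×65) = 75.563 kips/bolt; interior L_c = 4.3125 − 1.25 = 3.0625, R_n = 87.75 kips/bolt. φR_n = 0.75 × (2×75.563 + 6×87.75) = 508.2 kips.
Tension rupture (net): A_n = (12.0625 − 2×1.3125)×0.5 = 4.7188 in² (U = 1.0, A_e = A_n). φR_n = 0.75 × 65 × 4.7188 = 230.0 kips.
Tension yield (gross): A_g = 12.0625×0.5 = 6.0313 in². φR_n = 0.90 × 50 × 6.0313 = 271.4 kips.
Governing: min(501.0, 508.2, 230.0, 271.4) = 230.0 kips → net-section rupture.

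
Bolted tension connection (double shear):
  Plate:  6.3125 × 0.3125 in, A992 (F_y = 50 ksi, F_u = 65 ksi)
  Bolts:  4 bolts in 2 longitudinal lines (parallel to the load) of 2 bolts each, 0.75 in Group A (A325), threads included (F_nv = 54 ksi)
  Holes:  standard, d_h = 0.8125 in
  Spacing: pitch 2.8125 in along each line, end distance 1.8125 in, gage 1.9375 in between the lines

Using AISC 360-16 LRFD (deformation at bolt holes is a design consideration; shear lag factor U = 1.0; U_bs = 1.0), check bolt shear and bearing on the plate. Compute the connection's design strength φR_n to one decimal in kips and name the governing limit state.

Bolt shear: A_b = π(0.75)²/4 = 0.44179 in². φR_n = 0.75 × 54 × 0.44179 × 4 × 2 = 143.1 kips.
Bearing (0.3125 in plate, F_u = 65 ksi): end bolts L_c = 1.8125 − 0.8125/2 = 1.40625, R_n = min(1.2×1.40625×0.3125×65, 2.4×0.75×0.3125×65) = 34.277 kips/bolt; interior L_c = 2.8125 − 0.8125 = 2, R_n = 36.563 kips/bolt. φR_n = 0.75 × (2×34.277 + 2×36.563) = 106.3 kips.
Governing: min(143.1, 106.3) = 106.3 kips → bearing.

106.3 kips (bearing governs)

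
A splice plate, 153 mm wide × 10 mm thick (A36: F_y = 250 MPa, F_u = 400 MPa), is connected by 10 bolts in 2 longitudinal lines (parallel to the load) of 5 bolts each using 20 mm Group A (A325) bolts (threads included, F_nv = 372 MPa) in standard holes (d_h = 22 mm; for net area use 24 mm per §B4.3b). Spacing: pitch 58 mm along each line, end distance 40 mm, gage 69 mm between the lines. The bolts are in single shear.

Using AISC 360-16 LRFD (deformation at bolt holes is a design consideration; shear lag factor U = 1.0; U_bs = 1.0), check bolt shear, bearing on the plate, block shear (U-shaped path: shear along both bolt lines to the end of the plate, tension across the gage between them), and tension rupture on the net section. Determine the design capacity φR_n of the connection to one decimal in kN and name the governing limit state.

315.0 kN (net-section rupture governs)

Bolt shear: A_b = π(20)²/4 = 314.16 mm². φR_n = 0.75 × 372 × 314.16 × 10 × 1 = 876.5 kN.
Bearing (10 mm plate, F_u = 400 MPa): end bolts L_c = 40 − 22/2 = 29, R_n = min(1.2×29×10×400, 2.4×20×10×400) = 139.2 kN/bolt; interior L_c = 58 − 22 = 36, R_n = 172.8 kN/bolt. φR_n = 0.75 × (2×139.2 + 8×172.8) = 1245.6 kN.
Block shear: shear path 2×[40+4×58] = 2×272 mm, A_gv = 5440, A_nv = 2×(272 − 4.5×24)×10 = 3280 mm²; tension across gage: (69 − 1×24)×10 = 450 mm². R_n = min(0.6×400×3280, 0.6×250×5440) + 1.0×400×450 = min(787.2, 816) + 180 = 967.2 kN. φR_n = 0.75 × 967.2 = 725.4 kN.
Tension rupture (net): A_n = (153 − 2×24)×10 = 1050 mm² (U = 1.0, A_e = A_n). φR_n = 0.75 × 400 × 1050 = 315.0 kN.
Governing: min(876.5, 1245.6, 725.4, 315.0) = 315.0 kN → net-section rupture.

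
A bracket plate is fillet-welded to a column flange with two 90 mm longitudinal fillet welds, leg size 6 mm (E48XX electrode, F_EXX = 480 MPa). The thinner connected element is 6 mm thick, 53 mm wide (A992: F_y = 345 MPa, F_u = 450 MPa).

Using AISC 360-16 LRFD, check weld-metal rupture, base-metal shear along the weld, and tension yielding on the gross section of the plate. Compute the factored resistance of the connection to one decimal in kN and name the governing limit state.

98.7 kN (gross-section yield governs)

Weld metal: throat = 0.707×6 = 4.242 mm, L = 2×90 = 180 mm. φR_n = 0.75 × 0.6 × 480 × 4.242 × 180 = 164.9 kN.
Base metal shear (6 mm plate): yield φR_n = 1.0×0.6×345×6×180 = 223.6 kN; rupture φR_n = 0.75×0.6×450×6×180 = 218.7 kN; take 218.7 kN (rupture).
Tension yield (gross): A_g = 53×6 = 318 mm². φR_n = 0.90 × 345 × 318 = 98.7 kN.
Governing: min(164.9, 218.7, 98.7) = 98.7 kN → gross-section yield.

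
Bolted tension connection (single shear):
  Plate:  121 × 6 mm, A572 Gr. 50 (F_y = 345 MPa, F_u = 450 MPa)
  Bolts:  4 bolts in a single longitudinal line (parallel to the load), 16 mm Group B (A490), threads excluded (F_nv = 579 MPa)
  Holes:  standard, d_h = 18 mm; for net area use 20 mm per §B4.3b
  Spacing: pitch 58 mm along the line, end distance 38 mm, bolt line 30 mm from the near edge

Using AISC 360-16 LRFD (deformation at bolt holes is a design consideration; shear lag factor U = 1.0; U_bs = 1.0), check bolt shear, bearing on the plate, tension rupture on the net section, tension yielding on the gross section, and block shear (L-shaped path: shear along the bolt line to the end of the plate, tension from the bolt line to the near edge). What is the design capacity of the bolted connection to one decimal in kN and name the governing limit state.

204.5 kN (net-section rupture governs)

Bolt shear: A_b = π(16)²/4 = 201.06 mm². φR_n = 0.75 × 579 × 201.06 × 4 × 1 = 349.2 kN.
Bearing (6 mm plate, F_u = 450 MPa): end bolts L_c = 38 − 18/2 = 29, R_n = min(1.2×29×6×450, 2.4×16×6×450) = 93.96 kN/bolt; interior L_c = 58 − 18 = 40, R_n = 103.68 kN/bolt. φR_n = 0.75 × (1×93.96 + 3×103.68) = 303.8 kN.
Tension rupture (net): A_n = (121 − 1×20)×6 = 606 mm² (U = 1.0, A_e = A_n). φR_n = 0.75 × 450 × 606 = 204.5 kN.
Tension yield (gross): A_g = 121×6 = 726 mm². φR_n = 0.90 × 345 × 726 = 225.4 kN.
Block shear: shear path 1×[38+3×58] = 1×212 mm, A_gv = 1272, A_nv = 1×(212 − 3.5×20)×6 = 852 mm²; tension to near edge: (30 − 0.5×20)×6 = 120 mm². R_n = min(0.6×450×852, 0.6×345×1272) + 1.0×450×120 = min(230.04, 263.3) + 54 = 284.04 kN. φR_n = 0.75 × 284.04 = 213.0 kN.
Governing: min(349.2, 303.8, 204.5, 225.4, 213.0) = 204.5 kN → net-section rupture.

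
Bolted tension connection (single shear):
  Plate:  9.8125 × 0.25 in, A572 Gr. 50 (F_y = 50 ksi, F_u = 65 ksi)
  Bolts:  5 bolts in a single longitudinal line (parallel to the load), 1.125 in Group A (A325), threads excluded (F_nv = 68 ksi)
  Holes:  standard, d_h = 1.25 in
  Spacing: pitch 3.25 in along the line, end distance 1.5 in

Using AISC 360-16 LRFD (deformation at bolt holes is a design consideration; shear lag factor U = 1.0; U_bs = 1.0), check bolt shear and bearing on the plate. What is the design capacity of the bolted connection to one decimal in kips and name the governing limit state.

129.8 kips (bearing governs)

Bolt shear: A_b = π(1.125)²/4 = 0.99402 in². φR_n = 0.75 × 68 × 0.99402 × 5 × 1 = 253.5 kips.
Bearing (0.25 in plate, F_u = 65 ksi): end bolts L_c = 1.5 − 1.25/2 = 0.875, R_n = min(1.2×0.875×0.25×65, 2.4×1.125×0.25×65) = 17.063 kips/bolt; interior L_c = 3.25 − 1.25 = 2, R_n = 39 kips/bolt. φR_n = 0.75 × (1×17.063 + 4×39) = 129.8 kips.
Governing: min(253.5, 129.8) = 129.8 kips → bearing.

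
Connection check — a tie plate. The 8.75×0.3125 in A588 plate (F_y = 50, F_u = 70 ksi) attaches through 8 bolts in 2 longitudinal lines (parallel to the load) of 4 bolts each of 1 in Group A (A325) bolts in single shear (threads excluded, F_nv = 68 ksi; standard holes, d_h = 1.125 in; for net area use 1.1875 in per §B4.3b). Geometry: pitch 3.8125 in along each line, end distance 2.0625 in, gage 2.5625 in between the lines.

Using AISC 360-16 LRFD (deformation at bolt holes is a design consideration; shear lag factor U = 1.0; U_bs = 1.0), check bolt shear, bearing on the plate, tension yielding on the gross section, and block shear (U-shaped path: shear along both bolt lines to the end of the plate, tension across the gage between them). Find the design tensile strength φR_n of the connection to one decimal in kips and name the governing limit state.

123.0 kips (gross-section yield governs)

Bolt shear: A_b = π(1)²/4 = 0.7854 in². φR_n = 0.75 × 68 × 0.7854 × 8 × 1 = 320.4 kips.
Bearing (0.3125 in plate, F_u = 70 ksi): end bolts L_c = 2.0625 − 1.125/2 = 1.5, R_n = min(1.2×1.5×0.3125×70, 2.4×1×0.3125×70) = 39.375 kips/bolt; interior L_c = 3.8125 − 1.125 = 2.6875, R_n = 52.5 kips/bolt. φR_n = 0.75 × (2×39.375 + 6×52.5) = 295.3 kips.
Tension yield (gross): A_g = 8.75×0.3125 = 2.7344 in². φR_n = 0.90 × 50 × 2.7344 = 123.0 kips.
Block shear: shear path 2×[2.0625+3×3.8125] = 2×13.5 in, A_gv = 8.4375, A_nv = 2×(13.5 − 3.5×1.1875)×0.3125 = 5.8398 in²; tension across gage: (2.5625 − 1×1.1875)×0.3125 = 0.42969 in². R_n = min(0.6×70×5.8398, 0.6×50×8.4375) + 1.0×70×0.42969 = min(245.27, 253.13) + 30.078 = 275.35 kips. φR_n = 0.75 × 275.35 = 206.5 kips.
Governing: min(320.4, 295.3, 123.0, 206.5) = 123.0 kips → gross-section yield.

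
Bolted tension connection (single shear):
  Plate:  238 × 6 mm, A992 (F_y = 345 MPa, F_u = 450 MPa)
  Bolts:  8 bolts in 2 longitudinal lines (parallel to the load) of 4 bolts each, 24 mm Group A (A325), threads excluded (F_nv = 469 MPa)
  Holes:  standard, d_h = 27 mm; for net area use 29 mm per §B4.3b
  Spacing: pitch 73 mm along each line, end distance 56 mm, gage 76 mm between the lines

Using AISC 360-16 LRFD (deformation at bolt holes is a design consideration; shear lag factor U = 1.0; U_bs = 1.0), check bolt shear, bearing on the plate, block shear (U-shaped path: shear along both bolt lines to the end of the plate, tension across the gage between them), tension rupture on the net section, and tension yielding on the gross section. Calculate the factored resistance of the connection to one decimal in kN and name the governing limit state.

364.5 kN (net-section rupture governs)

Bolt shear: A_b = π(24)²/4 = 452.39 mm². φR_n = 0.75 × 469 × 452.39 × 8 × 1 = 1273.0 kN.
Bearing (6 mm plate, F_u = 450 MPa): end bolts L_c = 56 − 27/2 = 42.5, R_n = min(1.2×42.5×6×450, 2.4×24×6×450) = 137.7 kN/bolt; interior L_c = 73 − 27 = 46, R_n = 149.04 kN/bolt. φR_n = 0.75 × (2×137.7 + 6×149.04) = 877.2 kN.
Block shear: shear path 2×[56+3×73] = 2×275 mm, A_gv = 3300, A_nv = 2×(275 − 3.5×29)×6 = 2082 mm²; tension across gage: (76 − 1×29)×6 = 282 mm². R_n = min(0.6×450×2082, 0.6×345×3300) + 1.0×450×282 = min(562.14, 683.1) + 126.9 = 689.04 kN. φR_n = 0.75 × 689.04 = 516.8 kN.
Tension rupture (net): A_n = (238 − 2×29)×6 = 1080 mm² (U = 1.0, A_e = A_n). φR_n = 0.75 × 450 × 1080 = 364.5 kN.
Tension yield (gross): A_g = 238×6 = 1428 mm². φR_n = 0.90 × 345 × 1428 = 443.4 kN.
Governing: min(1273.0, 877.2, 516.8, 364.5, 443.4) = 364.5 kN → net-section rupture.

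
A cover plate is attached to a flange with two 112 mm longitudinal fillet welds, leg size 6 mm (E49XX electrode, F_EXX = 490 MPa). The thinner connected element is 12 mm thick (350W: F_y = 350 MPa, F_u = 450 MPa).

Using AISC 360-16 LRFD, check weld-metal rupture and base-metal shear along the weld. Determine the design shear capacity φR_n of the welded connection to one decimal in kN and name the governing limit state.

209.5 kN (weld metal governs)

Weld metal: throat = 0.707×6 = 4.242 mm, L = 2×112 = 224 mm. φR_n = 0.75 × 0.6 × 490 × 4.242 × 224 = 209.5 kN.
Base metal shear (12 mm plate): yield φR_n = 1.0×0.6×350×12×224 = 564.5 kN; rupture φR_n = 0.75×0.6×450×12×224 = 544.3 kN; take 544.3 kN (rupture).
Governing: min(209.5, 544.3) = 209.5 kN → weld metal.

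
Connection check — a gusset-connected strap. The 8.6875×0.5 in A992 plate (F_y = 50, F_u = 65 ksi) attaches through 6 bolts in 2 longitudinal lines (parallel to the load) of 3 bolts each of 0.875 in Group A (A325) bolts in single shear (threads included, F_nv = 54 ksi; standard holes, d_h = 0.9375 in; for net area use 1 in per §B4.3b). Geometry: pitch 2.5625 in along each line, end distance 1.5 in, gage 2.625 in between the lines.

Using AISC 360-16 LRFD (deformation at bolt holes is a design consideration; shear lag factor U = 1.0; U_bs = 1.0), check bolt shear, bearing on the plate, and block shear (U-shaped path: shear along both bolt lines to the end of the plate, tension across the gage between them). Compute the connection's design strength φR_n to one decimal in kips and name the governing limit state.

146.1 kips (bolt shear governs)

Bolt shear: A_b = π(0.875)²/4 = 0.60132 in². φR_n = 0.75 × 54 × 0.60132 × 6 × 1 = 146.1 kips.
Bearing (0.5 in plate, F_u = 65 ksi): end bolts L_c = 1.5 − 0.9375/2 = 1.03125, R_n = min(1.2×1.03125×0.5×65, 2.4×0.875×0.5×65) = 40.219 kips/bolt; interior L_c = 2.5625 − 0.9375 = 1.625, R_n = 63.375 kips/bolt. φR_n = 0.75 × (2×40.219 + 4×63.375) = 250.5 kips.
Block shear: shear path 2×[1.5+2×2.5625] = 2×6.625 in, A_gv = 6.625, A_nv = 2×(6.625 − 2.5×1)×0.5 = 4.125 in²; tension across gage: (2.625 − 1×1)×0.5 = 0.8125 in². R_n = min(0.6×65×4.125, 0.6×50×6.625) + 1.0×65×0.8125 = min(160.88, 198.75) + 52.813 = 213.69 kips. φR_n = 0.75 × 213.69 = 160.3 kips.
Governing: min(146.1, 250.5, 160.3) = 146.1 kips → bolt shear.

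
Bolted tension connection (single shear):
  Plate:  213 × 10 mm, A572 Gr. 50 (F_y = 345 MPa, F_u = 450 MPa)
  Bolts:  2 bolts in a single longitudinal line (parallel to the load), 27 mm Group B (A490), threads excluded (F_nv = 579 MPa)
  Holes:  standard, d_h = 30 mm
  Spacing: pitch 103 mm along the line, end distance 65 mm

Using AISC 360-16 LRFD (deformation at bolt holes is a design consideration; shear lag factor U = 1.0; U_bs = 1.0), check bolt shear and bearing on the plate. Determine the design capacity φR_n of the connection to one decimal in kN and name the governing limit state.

Bolt shear: A_b = π(27)²/4 = 572.56 mm². φR_n = 0.75 × 579 × 572.56 × 2 × 1 = 497.3 kN.
Bearing (10 mm plate, F_u = 450 MPa): end bolts L_c = 65 − 30/2 = 50, R_n = min(1.2×50×10×450, 2.4×27×10×450) = 270 kN/bolt; interior L_c = 103 − 30 = 73, R_n = 291.6 kN/bolt. φR_n = 0.75 × (1×270 + 1×291.6) = 421.2 kN.
Governing: min(497.3, 421.2) = 421.2 kN → bearing.

421.2 kN (bearing governs)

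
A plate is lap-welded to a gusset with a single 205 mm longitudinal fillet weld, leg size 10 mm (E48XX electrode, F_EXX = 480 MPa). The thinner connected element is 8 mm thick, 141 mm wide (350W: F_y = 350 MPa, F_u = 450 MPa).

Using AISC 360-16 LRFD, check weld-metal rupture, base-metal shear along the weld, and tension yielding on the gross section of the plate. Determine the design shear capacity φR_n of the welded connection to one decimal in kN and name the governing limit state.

313.1 kN (weld metal governs)

Weld metal: throat = 0.707×10 = 7.07 mm, L = 205 mm. φR_n = 0.75 × 0.6 × 480 × 7.07 × 205 = 313.1 kN.
Base metal shear (8 mm plate): yield φR_n = 1.0×0.6×350×8×205 = 344.4 kN; rupture φR_n = 0.75×0.6×450×8×205 = 332.1 kN; take 332.1 kN (rupture).
Tension yield (gross): A_g = 141×8 = 1128 mm². φR_n = 0.90 × 350 × 1128 = 355.3 kN.
Governing: min(313.1, 332.1, 355.3) = 313.1 kN → weld metal.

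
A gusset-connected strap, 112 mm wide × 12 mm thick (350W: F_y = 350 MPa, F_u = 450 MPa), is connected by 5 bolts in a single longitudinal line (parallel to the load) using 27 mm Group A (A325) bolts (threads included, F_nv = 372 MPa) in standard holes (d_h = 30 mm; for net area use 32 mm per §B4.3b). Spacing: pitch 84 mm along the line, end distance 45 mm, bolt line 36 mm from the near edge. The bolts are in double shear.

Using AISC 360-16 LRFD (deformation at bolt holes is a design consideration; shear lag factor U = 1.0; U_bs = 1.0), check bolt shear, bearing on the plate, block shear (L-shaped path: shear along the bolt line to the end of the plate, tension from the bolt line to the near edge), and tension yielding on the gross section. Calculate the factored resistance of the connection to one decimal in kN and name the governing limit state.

423.4 kN (gross-section yield governs)

Bolt shear: A_b = π(27)²/4 = 572.56 mm². φR_n = 0.75 × 372 × 572.56 × 5 × 2 = 1597.4 kN.
Bearing (12 mm plate, F_u = 450 MPa): end bolts L_c = 45 − 30/2 = 30, R_n = min(1.2×30×12×450, 2.4×27×12×450) = 194.4 kN/bolt; interior L_c = 84 − 30 = 54, R_n = 349.92 kN/bolt. φR_n = 0.75 × (1×194.4 + 4×349.92) = 1195.6 kN.
Block shear: shear path 1×[45+4×84] = 1×381 mm, A_gv = 4572, A_nv = 1×(381 − 4.5×32)×12 = 2844 mm²; tension to near edge: (36 − 0.5×32)×12 = 240 mm². R_n = min(0.6×450×2844, 0.6×350×4572) + 1.0×450×240 = min(767.88, 960.12) + 108 = 875.88 kN. φR_n = 0.75 × 875.88 = 656.9 kN.
Tension yield (gross): A_g = 112×12 = 1344 mm². φR_n = 0.90 × 350 × 1344 = 423.4 kN.
Governing: min(1597.4, 1195.6, 656.9, 423.4) = 423.4 kN → gross-section yield.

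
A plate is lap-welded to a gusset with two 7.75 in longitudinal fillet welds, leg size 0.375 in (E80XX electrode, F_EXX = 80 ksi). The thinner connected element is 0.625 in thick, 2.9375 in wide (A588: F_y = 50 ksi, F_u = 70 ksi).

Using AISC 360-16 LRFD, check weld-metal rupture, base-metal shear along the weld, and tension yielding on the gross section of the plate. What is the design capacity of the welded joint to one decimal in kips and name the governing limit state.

82.6 kips (gross-section yield governs)

Weld metal: throat = 0.707×0.375 = 0.26513 in, L = 2×7.75 = 15.5 in. φR_n = 0.75 × 0.6 × 80 × 0.26513 × 15.5 = 147.9 kips.
Base metal shear (0.625 in plate): yield φR_n = 1.0×0.6×50×0.625×15.5 = 290.6 kips; rupture φR_n = 0.75×0.6×70×0.625×15.5 = 305.2 kips; take 290.6 kips (yield).
Tension yield (gross): A_g = 2.9375×0.625 = 1.8359 in². φR_n = 0.90 × 50 × 1.8359 = 82.6 kips.
Governing: min(147.9, 290.6, 82.6) = 82.6 kips → gross-section yield.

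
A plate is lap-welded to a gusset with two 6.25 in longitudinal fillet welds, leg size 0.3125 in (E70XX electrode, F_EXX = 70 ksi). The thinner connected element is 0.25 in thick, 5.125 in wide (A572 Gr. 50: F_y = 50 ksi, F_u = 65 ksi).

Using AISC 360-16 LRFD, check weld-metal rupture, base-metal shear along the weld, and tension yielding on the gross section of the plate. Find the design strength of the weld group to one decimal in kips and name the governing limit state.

57.7 kips (gross-section yield governs)

Weld metal: throat = 0.707×0.3125 = 0.22094 in, L = 2×6.25 = 12.5 in. φR_n = 0.75 × 0.6 × 70 × 0.22094 × 12.5 = 87.0 kips.
Base metal shear (0.25 in plate): yield φR_n = 1.0×0.6×50×0.25×12.5 = 93.8 kips; rupture φR_n = 0.75×0.6×65×0.25×12.5 = 91.4 kips; take 91.4 kips (rupture).
Tension yield (gross): A_g = 5.125×0.25 = 1.2813 in². φR_n = 0.90 × 50 × 1.2813 = 57.7 kips.
Governing: min(87.0, 91.4, 57.7) = 57.7 kips → gross-section yield.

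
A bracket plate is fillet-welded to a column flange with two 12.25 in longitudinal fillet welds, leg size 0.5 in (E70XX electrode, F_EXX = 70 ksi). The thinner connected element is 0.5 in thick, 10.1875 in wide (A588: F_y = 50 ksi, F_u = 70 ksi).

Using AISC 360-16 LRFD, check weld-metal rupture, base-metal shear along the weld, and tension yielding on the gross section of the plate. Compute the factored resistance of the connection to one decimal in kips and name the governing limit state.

Weld metal: throat = 0.707×0.5 = 0.3535 in, L = 2×12.25 = 24.5 in. φR_n = 0.75 × 0.6 × 70 × 0.3535 × 24.5 = 272.8 kips.
Base metal shear (0.5 in plate): yield φR_n = 1.0×0.6×50×0.5×24.5 = 367.5 kips; rupture φR_n = 0.75×0.6×70×0.5×24.5 = 385.9 kips; take 367.5 kips (yield).
Tension yield (gross): A_g = 10.1875×0.5 = 5.0938 in². φR_n = 0.90 × 50 × 5.0938 = 229.2 kips.
Governing: min(272.8, 367.5, 229.2) = 229.2 kips → gross-section yield.

229.2 kips (gross-section yield governs)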